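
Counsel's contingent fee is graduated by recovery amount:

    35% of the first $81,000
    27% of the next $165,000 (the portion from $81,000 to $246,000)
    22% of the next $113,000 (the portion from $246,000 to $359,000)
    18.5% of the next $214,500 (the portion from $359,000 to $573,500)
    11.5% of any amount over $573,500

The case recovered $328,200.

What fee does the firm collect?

$90,984.00

First $81,000 at 35% = $28,350.00
Next $165,000 at 27% = $44,550.00
Remaining $82,200 at 22% = $18,084.00
Fee: $28,350.00 + $44,550.00 + $18,084.00 = $90,984.00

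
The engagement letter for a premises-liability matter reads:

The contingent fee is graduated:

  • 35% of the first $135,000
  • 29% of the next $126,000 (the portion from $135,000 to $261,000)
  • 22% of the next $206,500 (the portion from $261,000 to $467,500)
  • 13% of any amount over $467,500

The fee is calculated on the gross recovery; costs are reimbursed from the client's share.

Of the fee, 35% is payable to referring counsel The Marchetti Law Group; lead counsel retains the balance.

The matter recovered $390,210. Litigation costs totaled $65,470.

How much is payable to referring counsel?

$39,275.67

Fee base is the gross recovery, $390,210; costs are reimbursed separately.
First $135,000 at 35% = $47,250.00
Next $126,000 at 29% = $36,540.00
Remaining $129,210 at 22% = $28,426.20
Fee: $47,250.00 + $36,540.00 + $28,426.20 = $112,216.20
Referral share: 35% of $112,216.20 = $39,275.67; lead counsel retains $112,216.20 − $39,275.67 = $72,940.53.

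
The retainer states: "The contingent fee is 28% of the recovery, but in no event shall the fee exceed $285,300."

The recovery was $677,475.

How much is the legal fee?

$189,693.00

28% of $677,475 = $189,693.00
That is under the $285,300 cap.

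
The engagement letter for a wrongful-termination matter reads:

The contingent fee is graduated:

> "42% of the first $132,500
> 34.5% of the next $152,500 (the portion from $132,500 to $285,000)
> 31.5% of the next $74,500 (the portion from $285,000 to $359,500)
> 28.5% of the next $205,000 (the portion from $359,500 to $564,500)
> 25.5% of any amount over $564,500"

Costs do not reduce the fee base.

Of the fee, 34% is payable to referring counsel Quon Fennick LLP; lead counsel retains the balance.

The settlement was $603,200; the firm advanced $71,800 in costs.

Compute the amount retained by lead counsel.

$132,015.51

Fee base is the gross recovery, $603,200; costs are reimbursed separately.
First $132,500 at 42% = $55,650.00
Next $152,500 at 34.5% = $52,612.50
Next $74,500 at 31.5% = $23,467.50
Next $205,000 at 28.5% = $58,425.00
Remaining $38,700 at 25.5% = $9,868.50
Fee: $55,650.00 + $52,612.50 + $23,467.50 + $58,425.00 + $9,868.50 = $200,023.50
Referral share: 34% of $200,023.50 = $68,007.99; lead counsel retains $200,023.50 − $68,007.99 = $132,015.51.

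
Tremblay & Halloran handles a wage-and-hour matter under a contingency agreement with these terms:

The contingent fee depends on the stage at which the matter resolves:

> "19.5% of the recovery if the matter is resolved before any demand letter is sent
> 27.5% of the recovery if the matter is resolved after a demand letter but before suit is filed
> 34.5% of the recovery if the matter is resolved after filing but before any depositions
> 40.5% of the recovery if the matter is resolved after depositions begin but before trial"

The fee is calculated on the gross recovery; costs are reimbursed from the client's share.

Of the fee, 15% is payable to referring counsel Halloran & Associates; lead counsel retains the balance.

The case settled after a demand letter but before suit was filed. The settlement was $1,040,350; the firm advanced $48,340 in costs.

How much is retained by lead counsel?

Fee base is the gross recovery, $1,040,350; costs are reimbursed separately.
The matter settled after a demand letter but before suit was filed, so the 27.5% rate applies.
$1,040,350 × 27.5% = $286,096.25
Referral share: 15% of $286,096.25 = $42,914.44; lead counsel retains $286,096.25 − $42,914.44 = $243,181.81.

$243,181.81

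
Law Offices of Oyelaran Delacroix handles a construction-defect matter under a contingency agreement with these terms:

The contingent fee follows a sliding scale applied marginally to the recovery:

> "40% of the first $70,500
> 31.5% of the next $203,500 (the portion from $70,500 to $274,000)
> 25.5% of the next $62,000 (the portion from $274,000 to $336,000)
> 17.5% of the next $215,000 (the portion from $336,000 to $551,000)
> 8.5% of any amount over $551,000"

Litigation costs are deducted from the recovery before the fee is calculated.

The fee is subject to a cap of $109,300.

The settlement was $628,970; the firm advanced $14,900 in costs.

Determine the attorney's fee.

Fee base (net of costs): $628,970 − $14,900 = $614,070
First $70,500 at 40% = $28,200.00
Next $203,500 at 31.5% = $64,102.50
Next $62,000 at 25.5% = $15,810.00
Next $215,000 at 17.5% = $37,625.00
Remaining $63,070 at 8.5% = $5,360.95
Fee: $28,200.00 + $64,102.50 + $15,810.00 + $37,625.00 + $5,360.95 = $151,098.45
$151,098.45 exceeds the $109,300 cap, so the fee is capped at $109,300.00.

$109,300.00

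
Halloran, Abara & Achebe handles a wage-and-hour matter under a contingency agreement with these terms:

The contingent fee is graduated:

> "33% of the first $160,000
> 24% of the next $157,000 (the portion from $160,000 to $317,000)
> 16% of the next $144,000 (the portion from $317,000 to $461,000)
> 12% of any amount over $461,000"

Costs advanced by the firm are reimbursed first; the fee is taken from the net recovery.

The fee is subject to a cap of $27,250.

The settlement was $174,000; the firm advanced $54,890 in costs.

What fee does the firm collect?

$27,250.00

Fee base (net of costs): $174,000 − $54,890 = $119,110
First $119,110 at 33% = $39,306.30
$39,306.30 exceeds the $27,250 cap, so the fee is capped at $27,250.00.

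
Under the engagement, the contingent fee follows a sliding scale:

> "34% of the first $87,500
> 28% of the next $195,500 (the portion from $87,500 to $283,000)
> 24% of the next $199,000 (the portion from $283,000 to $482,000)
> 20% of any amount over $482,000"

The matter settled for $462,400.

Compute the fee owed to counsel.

$127,546.00

First $87,500 at 34% = $29,750.00
Next $195,500 at 28% = $54,740.00
Remaining $179,400 at 24% = $43,056.00
Fee: $29,750.00 + $54,740.00 + $43,056.00 = $127,546.00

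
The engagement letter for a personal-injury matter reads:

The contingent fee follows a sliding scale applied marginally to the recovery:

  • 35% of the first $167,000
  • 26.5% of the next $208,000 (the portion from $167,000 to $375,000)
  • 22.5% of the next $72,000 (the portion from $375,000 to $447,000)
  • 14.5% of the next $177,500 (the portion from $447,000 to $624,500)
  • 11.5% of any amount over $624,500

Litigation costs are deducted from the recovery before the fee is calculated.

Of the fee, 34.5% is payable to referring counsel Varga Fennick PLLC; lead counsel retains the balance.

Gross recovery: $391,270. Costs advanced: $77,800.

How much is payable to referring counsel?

$33,556.27

Fee base (net of costs): $391,270 − $77,800 = $313,470
First $167,000 at 35% = $58,450.00
Remaining $146,470 at 26.5% = $38,814.55
Fee: $58,450.00 + $38,814.55 = $97,264.55
Referral share: 34.5% of $97,264.55 = $33,556.27; lead counsel retains $97,264.55 − $33,556.27 = $63,708.28.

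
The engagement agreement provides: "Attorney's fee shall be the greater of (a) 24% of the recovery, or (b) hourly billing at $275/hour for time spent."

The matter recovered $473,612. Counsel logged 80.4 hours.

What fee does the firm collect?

(a) 24% of $473,612 = $113,666.88
(b) 80.4 × $275 = $22,110.00
The greater is (a): $113,666.88.

$113,666.88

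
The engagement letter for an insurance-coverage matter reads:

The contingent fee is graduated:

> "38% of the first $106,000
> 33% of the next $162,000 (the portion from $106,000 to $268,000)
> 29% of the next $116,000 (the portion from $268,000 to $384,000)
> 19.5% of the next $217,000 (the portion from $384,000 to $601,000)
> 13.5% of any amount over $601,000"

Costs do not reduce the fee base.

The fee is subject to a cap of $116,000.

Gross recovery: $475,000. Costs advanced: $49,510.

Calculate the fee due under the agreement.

$116,000.00

Fee base is the gross recovery, $475,000; costs are reimbursed separately.
First $106,000 at 38% = $40,280.00
Next $162,000 at 33% = $53,460.00
Next $116,000 at 29% = $33,640.00
Remaining $91,000 at 19.5% = $17,745.00
Fee: $40,280.00 + $53,460.00 + $33,640.00 + $17,745.00 = $145,125.00
$145,125.00 exceeds the $116,000 cap, so the fee is capped at $116,000.00.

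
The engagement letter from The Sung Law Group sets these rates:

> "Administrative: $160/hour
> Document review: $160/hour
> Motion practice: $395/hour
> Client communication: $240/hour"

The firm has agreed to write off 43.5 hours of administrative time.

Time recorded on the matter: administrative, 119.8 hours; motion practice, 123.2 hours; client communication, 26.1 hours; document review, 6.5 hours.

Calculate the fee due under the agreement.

$68,176.00

Administrative: 119.8 × $160 = $19,168.00
Document review: 6.5 × $160 = $1,040.00
Motion practice: 123.2 × $395 = $48,664.00
Client communication: 26.1 × $240 = $6,264.00
Subtotal: $75,136.00
Write-off: 43.5 × $160 = $6,960.00
Total: $75,136.00 − $6,960.00 = $68,176.00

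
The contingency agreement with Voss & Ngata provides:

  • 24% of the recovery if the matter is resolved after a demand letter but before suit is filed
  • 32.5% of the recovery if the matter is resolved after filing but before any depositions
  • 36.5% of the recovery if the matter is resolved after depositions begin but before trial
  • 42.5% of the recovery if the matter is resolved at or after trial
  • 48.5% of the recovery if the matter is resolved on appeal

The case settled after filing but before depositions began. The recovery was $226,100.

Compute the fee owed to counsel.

The matter settled after filing but before depositions began, so the 32.5% rate applies.
$226,100 × 32.5% = $73,482.50

$73,482.50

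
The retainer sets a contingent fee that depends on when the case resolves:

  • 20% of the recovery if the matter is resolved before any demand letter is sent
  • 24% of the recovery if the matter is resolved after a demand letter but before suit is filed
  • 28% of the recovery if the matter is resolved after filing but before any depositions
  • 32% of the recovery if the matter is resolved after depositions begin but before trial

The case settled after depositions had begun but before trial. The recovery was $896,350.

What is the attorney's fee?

$286,832.00

The matter settled after depositions had begun but before trial, so the 32% rate applies.
$896,350 × 32% = $286,832.00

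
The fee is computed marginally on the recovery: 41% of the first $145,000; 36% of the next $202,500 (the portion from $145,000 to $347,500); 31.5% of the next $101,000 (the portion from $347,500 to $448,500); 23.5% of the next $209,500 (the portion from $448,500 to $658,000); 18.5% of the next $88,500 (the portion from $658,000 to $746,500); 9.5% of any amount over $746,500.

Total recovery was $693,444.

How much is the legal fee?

$219,954.64

First $145,000 at 41% = $59,450.00
Next $202,500 at 36% = $72,900.00
Next $101,000 at 31.5% = $31,815.00
Next $209,500 at 23.5% = $49,232.50
Remaining $35,444 at 18.5% = $6,557.14
Fee: $59,450.00 + $72,900.00 + $31,815.00 + $49,232.50 + $6,557.14 = $219,954.64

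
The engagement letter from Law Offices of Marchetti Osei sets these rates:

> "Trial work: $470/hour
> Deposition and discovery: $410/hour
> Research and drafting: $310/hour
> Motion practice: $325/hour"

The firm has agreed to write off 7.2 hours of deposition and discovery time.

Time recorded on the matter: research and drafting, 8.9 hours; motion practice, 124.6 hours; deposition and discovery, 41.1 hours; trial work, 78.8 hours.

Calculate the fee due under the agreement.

Trial work: 78.8 × $470 = $37,036.00
Deposition and discovery: 41.1 × $410 = $16,851.00
Research and drafting: 8.9 × $310 = $2,759.00
Motion practice: 124.6 × $325 = $40,495.00
Subtotal: $97,141.00
Write-off: 7.2 × $410 = $2,952.00
Total: $97,141.00 − $2,952.00 = $94,189.00

$94,189.00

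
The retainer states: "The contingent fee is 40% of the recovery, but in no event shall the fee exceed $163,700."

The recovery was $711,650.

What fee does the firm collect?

$163,700.00

40% of $711,650 = $284,660.00
That exceeds the $163,700 cap, so the fee is capped at $163,700.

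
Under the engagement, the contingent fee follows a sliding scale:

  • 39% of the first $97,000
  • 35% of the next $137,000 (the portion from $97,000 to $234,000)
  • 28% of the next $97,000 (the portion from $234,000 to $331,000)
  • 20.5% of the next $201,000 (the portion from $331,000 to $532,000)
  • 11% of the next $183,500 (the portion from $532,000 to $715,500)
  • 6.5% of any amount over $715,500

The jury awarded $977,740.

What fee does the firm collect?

$191,375.60

First $97,000 at 39% = $37,830.00
Next $137,000 at 35% = $47,950.00
Next $97,000 at 28% = $27,160.00
Next $201,000 at 20.5% = $41,205.00
Next $183,500 at 11% = $20,185.00
Remaining $262,240 at 6.5% = $17,045.60
Fee: $37,830.00 + $47,950.00 + $27,160.00 + $41,205.00 + $20,185.00 + $17,045.60 = $191,375.60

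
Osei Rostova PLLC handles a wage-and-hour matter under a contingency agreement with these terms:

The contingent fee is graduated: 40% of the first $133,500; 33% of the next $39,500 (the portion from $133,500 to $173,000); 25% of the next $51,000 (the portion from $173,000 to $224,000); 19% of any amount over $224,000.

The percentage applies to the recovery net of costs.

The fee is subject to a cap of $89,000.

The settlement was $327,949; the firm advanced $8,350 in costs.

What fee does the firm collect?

$89,000.00

Fee base (net of costs): $327,949 − $8,350 = $319,599
First $133,500 at 40% = $53,400.00
Next $39,500 at 33% = $13,035.00
Next $51,000 at 25% = $12,750.00
Remaining $95,599 at 19% = $18,163.81
Fee: $53,400.00 + $13,035.00 + $12,750.00 + $18,163.81 = $97,348.81
$97,348.81 exceeds the $89,000 cap, so the fee is capped at $89,000.00.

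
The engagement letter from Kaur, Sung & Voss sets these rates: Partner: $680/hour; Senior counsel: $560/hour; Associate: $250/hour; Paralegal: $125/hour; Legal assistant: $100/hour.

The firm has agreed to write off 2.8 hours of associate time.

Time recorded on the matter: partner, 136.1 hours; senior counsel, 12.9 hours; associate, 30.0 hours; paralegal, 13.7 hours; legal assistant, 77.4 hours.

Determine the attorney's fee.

Partner: 136.1 × $680 = $92,548.00
Senior counsel: 12.9 × $560 = $7,224.00
Associate: 30.0 × $250 = $7,500.00
Paralegal: 13.7 × $125 = $1,712.50
Legal assistant: 77.4 × $100 = $7,740.00
Subtotal: $116,724.50
Write-off: 2.8 × $250 = $700.00
Total: $116,724.50 − $700.00 = $116,024.50

$116,024.50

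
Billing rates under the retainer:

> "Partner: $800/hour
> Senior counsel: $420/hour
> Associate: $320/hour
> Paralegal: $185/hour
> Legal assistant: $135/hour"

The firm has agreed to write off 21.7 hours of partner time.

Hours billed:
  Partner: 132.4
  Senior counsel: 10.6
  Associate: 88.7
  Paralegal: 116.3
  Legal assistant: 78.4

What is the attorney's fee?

$153,495.50

Partner: 132.4 × $800 = $105,920.00
Senior counsel: 10.6 × $420 = $4,452.00
Associate: 88.7 × $320 = $28,384.00
Paralegal: 116.3 × $185 = $21,515.50
Legal assistant: 78.4 × $135 = $10,584.00
Subtotal: $170,855.50
Write-off: 21.7 × $800 = $17,360.00
Total: $170,855.50 − $17,360.00 = $153,495.50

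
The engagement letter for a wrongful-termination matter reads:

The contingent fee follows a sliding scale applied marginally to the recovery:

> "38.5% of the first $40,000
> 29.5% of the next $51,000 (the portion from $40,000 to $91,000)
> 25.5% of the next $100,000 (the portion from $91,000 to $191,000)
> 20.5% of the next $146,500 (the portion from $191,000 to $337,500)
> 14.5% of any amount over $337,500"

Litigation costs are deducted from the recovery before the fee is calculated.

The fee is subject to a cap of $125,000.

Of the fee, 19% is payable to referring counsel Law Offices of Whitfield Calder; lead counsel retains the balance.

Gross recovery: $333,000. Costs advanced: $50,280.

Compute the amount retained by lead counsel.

$60,545.56

Fee base (net of costs): $333,000 − $50,280 = $282,720
First $40,000 at 38.5% = $15,400.00
Next $51,000 at 29.5% = $15,045.00
Next $100,000 at 25.5% = $25,500.00
Remaining $91,720 at 20.5% = $18,802.60
Fee: $15,400.00 + $15,045.00 + $25,500.00 + $18,802.60 = $74,747.60
$74,747.60 is under the $125,000 cap.
Referral share: 19% of $74,747.60 = $14,202.04; lead counsel retains $74,747.60 − $14,202.04 = $60,545.56.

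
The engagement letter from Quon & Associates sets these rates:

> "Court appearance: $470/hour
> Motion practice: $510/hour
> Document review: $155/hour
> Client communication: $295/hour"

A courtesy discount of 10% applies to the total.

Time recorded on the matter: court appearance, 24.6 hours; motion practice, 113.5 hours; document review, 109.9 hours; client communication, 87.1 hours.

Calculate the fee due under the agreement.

$100,958.40

Court appearance: 24.6 × $470 = $11,562.00
Motion practice: 113.5 × $510 = $57,885.00
Document review: 109.9 × $155 = $17,034.50
Client communication: 87.1 × $295 = $25,694.50
Subtotal: $112,176.00
Less 10% discount: −$11,217.60
Total: $112,176.00 − $11,217.60 = $100,958.40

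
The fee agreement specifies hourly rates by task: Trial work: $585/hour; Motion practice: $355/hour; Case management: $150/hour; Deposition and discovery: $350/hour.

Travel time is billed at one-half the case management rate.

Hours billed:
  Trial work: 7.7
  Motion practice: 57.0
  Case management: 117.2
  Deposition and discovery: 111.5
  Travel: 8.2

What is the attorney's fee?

Trial work: 7.7 × $585 = $4,504.50
Motion practice: 57.0 × $355 = $20,235.00
Case management: 117.2 × $150 = $17,580.00
Deposition and discovery: 111.5 × $350 = $39,025.00
Subtotal: $4,504.50 + $20,235.00 + $17,580.00 + $39,025.00 = $81,344.50
Travel: 8.2 × ($150 ÷ 2) = 8.2 × $75.00 = $615.00
Total: $81,344.50 + $615.00 = $81,959.50

$81,959.50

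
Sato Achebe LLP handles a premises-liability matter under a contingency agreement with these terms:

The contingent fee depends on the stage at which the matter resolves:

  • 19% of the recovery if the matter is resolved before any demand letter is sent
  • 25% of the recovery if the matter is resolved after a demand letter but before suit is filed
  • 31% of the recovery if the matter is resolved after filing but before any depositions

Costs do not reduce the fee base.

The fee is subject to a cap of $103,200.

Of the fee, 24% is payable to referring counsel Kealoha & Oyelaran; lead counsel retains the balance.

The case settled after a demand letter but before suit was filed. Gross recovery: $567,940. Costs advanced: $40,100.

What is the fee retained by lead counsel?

Fee base is the gross recovery, $567,940; costs are reimbursed separately.
The matter settled after a demand letter but before suit was filed, so the 25% rate applies.
$567,940 × 25% = $141,985.00
$141,985.00 exceeds the $103,200 cap, so the fee is capped at $103,200.00.
Referral share: 24% of $103,200.00 = $24,768.00; lead counsel retains $103,200.00 − $24,768.00 = $78,432.00.

$78,432.00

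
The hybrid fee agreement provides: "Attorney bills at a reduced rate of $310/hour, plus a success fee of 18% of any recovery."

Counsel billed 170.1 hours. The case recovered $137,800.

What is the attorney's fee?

Hourly: 170.1 × $310 = $52,731.00
Success fee: 18% of $137,800 = $24,804.00
Total: $52,731.00 + $24,804.00 = $77,535.00

$77,535.00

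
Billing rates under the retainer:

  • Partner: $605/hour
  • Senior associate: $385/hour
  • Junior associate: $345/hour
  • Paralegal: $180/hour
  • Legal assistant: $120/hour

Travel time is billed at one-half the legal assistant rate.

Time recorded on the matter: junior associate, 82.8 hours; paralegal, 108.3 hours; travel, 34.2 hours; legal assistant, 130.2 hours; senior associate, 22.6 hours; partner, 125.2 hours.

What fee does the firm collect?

Partner: 125.2 × $605 = $75,746.00
Senior associate: 22.6 × $385 = $8,701.00
Junior associate: 82.8 × $345 = $28,566.00
Paralegal: 108.3 × $180 = $19,494.00
Legal assistant: 130.2 × $120 = $15,624.00
Subtotal: $75,746.00 + $8,701.00 + $28,566.00 + $19,494.00 + $15,624.00 = $148,131.00
Travel: 34.2 × ($120 ÷ 2) = 34.2 × $60.00 = $2,052.00
Total: $148,131.00 + $2,052.00 = $150,183.00

$150,183.00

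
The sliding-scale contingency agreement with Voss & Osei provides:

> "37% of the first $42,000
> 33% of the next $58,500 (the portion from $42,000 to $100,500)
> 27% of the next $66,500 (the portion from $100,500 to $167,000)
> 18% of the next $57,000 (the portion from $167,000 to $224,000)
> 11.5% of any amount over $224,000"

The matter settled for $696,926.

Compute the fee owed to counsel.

$117,446.49

First $42,000 at 37% = $15,540.00
Next $58,500 at 33% = $19,305.00
Next $66,500 at 27% = $17,955.00
Next $57,000 at 18% = $10,260.00
Remaining $472,926 at 11.5% = $54,386.49
Fee: $15,540.00 + $19,305.00 + $17,955.00 + $10,260.00 + $54,386.49 = $117,446.49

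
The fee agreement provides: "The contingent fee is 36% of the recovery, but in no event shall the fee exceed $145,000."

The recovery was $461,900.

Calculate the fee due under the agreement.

$145,000.00

36% of $461,900 = $166,284.00
That exceeds the $145,000 cap, so the fee is capped at $145,000.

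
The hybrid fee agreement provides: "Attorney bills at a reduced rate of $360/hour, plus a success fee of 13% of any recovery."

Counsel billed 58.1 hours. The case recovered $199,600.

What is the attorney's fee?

Hourly: 58.1 × $360 = $20,916.00
Success fee: 13% of $199,600 = $25,948.00
Total: $20,916.00 + $25,948.00 = $46,864.00

$46,864.00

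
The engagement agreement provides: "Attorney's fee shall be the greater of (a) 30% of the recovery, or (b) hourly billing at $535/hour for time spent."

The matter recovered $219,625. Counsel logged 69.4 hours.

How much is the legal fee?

$65,887.50

(a) 30% of $219,625 = $65,887.50
(b) 69.4 × $535 = $37,129.00
The greater is (a): $65,887.50.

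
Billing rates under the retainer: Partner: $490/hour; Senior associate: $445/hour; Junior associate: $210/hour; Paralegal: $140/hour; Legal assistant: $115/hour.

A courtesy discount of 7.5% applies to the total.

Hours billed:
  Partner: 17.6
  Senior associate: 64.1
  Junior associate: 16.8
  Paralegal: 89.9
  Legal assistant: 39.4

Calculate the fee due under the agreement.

Partner: 17.6 × $490 = $8,624.00
Senior associate: 64.1 × $445 = $28,524.50
Junior associate: 16.8 × $210 = $3,528.00
Paralegal: 89.9 × $140 = $12,586.00
Legal assistant: 39.4 × $115 = $4,531.00
Subtotal: $57,793.50
Less 7.5% discount: −$4,334.51
Total: $57,793.50 − $4,334.51 = $53,458.99

$53,458.99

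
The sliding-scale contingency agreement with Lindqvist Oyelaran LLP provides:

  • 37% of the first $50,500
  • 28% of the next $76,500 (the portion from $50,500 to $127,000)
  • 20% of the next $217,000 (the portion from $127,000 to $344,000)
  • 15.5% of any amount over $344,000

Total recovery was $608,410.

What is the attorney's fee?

First $50,500 at 37% = $18,685.00
Next $76,500 at 28% = $21,420.00
Next $217,000 at 20% = $43,400.00
Remaining $264,410 at 15.5% = $40,983.55
Fee: $18,685.00 + $21,420.00 + $43,400.00 + $40,983.55 = $124,488.55

$124,488.55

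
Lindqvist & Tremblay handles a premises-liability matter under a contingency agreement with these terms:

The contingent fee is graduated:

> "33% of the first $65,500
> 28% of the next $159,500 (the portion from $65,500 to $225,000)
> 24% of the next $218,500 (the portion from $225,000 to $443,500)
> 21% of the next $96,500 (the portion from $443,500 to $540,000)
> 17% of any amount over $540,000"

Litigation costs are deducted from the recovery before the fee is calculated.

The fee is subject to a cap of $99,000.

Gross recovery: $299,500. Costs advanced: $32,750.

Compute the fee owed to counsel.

$76,295.00

Fee base (net of costs): $299,500 − $32,750 = $266,750
First $65,500 at 33% = $21,615.00
Next $159,500 at 28% = $44,660.00
Remaining $41,750 at 24% = $10,020.00
Fee: $21,615.00 + $44,660.00 + $10,020.00 = $76,295.00
$76,295.00 is under the $99,000 cap.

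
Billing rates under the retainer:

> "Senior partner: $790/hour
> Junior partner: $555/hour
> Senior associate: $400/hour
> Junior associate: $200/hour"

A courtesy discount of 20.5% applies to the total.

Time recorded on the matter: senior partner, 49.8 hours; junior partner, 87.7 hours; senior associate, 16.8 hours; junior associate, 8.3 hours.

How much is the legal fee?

$76,634.42

Senior partner: 49.8 × $790 = $39,342.00
Junior partner: 87.7 × $555 = $48,673.50
Senior associate: 16.8 × $400 = $6,720.00
Junior associate: 8.3 × $200 = $1,660.00
Subtotal: $96,395.50
Less 20.5% discount: −$19,761.08
Total: $96,395.50 − $19,761.08 = $76,634.42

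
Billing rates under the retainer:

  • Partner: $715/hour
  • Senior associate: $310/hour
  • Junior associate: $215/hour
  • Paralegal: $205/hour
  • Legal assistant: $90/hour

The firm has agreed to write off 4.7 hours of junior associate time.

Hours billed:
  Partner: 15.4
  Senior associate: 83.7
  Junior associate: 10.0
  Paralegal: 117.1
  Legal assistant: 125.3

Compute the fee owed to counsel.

Partner: 15.4 × $715 = $11,011.00
Senior associate: 83.7 × $310 = $25,947.00
Junior associate: 10.0 × $215 = $2,150.00
Paralegal: 117.1 × $205 = $24,005.50
Legal assistant: 125.3 × $90 = $11,277.00
Subtotal: $74,390.50
Write-off: 4.7 × $215 = $1,010.50
Total: $74,390.50 − $1,010.50 = $73,380.00

$73,380.00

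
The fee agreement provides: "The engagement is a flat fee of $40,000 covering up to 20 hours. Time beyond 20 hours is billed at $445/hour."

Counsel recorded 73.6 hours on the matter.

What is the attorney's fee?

Flat fee: $40,000.00
Excess hours: 73.6 − 20 = 53.6
Overrun: 53.6 × $445 = $23,852.00
Total: $40,000.00 + $23,852.00 = $63,852.00

$63,852.00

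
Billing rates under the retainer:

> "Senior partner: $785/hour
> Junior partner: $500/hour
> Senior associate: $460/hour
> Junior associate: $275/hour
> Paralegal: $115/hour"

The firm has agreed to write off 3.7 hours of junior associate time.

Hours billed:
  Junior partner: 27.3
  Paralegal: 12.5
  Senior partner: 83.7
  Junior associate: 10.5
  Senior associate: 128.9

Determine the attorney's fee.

$141,956.00

Senior partner: 83.7 × $785 = $65,704.50
Junior partner: 27.3 × $500 = $13,650.00
Senior associate: 128.9 × $460 = $59,294.00
Junior associate: 10.5 × $275 = $2,887.50
Paralegal: 12.5 × $115 = $1,437.50
Subtotal: $142,973.50
Write-off: 3.7 × $275 = $1,017.50
Total: $142,973.50 − $1,017.50 = $141,956.00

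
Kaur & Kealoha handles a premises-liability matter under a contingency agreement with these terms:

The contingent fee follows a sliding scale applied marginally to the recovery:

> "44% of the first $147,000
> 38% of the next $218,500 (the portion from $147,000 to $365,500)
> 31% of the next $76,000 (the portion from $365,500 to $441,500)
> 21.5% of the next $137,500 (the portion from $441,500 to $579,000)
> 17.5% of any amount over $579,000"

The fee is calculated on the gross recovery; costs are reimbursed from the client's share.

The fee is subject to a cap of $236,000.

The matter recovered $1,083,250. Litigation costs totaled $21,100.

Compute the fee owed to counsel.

Fee base is the gross recovery, $1,083,250; costs are reimbursed separately.
First $147,000 at 44% = $64,680.00
Next $218,500 at 38% = $83,030.00
Next $76,000 at 31% = $23,560.00
Next $137,500 at 21.5% = $29,562.50
Remaining $504,250 at 17.5% = $88,243.75
Fee: $64,680.00 + $83,030.00 + $23,560.00 + $29,562.50 + $88,243.75 = $289,076.25
$289,076.25 exceeds the $236,000 cap, so the fee is capped at $236,000.00.

$236,000.00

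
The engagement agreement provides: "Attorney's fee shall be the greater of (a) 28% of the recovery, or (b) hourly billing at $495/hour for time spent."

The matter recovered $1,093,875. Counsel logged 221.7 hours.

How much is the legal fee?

$306,285.00

(a) 28% of $1,093,875 = $306,285.00
(b) 221.7 × $495 = $109,741.50
The greater is (a): $306,285.00.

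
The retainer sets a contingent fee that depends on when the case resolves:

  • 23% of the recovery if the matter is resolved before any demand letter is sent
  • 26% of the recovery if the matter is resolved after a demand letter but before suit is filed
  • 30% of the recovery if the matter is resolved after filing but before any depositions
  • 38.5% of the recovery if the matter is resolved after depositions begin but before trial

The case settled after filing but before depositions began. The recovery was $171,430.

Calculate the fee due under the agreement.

The matter settled after filing but before depositions began, so the 30% rate applies.
$171,430 × 30% = $51,429.00

$51,429.00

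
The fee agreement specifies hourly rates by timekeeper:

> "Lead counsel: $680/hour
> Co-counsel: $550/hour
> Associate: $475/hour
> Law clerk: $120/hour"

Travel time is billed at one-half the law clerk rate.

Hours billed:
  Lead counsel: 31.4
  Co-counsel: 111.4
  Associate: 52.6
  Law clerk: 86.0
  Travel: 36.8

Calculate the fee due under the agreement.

Lead counsel: 31.4 × $680 = $21,352.00
Co-counsel: 111.4 × $550 = $61,270.00
Associate: 52.6 × $475 = $24,985.00
Law clerk: 86.0 × $120 = $10,320.00
Subtotal: $21,352.00 + $61,270.00 + $24,985.00 + $10,320.00 = $117,927.00
Travel: 36.8 × ($120 ÷ 2) = 36.8 × $60.00 = $2,208.00
Total: $117,927.00 + $2,208.00 = $120,135.00

$120,135.00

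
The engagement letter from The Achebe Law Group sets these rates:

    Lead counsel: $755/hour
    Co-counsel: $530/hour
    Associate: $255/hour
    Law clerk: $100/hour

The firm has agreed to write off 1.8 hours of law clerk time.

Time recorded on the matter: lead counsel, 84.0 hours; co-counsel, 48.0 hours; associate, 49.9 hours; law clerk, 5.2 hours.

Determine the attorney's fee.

Lead counsel: 84.0 × $755 = $63,420.00
Co-counsel: 48.0 × $530 = $25,440.00
Associate: 49.9 × $255 = $12,724.50
Law clerk: 5.2 × $100 = $520.00
Subtotal: $102,104.50
Write-off: 1.8 × $100 = $180.00
Total: $102,104.50 − $180.00 = $101,924.50

$101,924.50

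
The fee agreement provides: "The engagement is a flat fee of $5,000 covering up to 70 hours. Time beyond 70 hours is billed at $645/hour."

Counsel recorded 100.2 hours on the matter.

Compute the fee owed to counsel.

Flat fee: $5,000.00
Excess hours: 100.2 − 70 = 30.2
Overrun: 30.2 × $645 = $19,479.00
Total: $5,000.00 + $19,479.00 = $24,479.00

$24,479.00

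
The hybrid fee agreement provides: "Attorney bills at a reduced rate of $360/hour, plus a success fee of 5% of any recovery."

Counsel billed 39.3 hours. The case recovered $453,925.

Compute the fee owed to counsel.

$36,844.25

Hourly: 39.3 × $360 = $14,148.00
Success fee: 5% of $453,925 = $22,696.25
Total: $14,148.00 + $22,696.25 = $36,844.25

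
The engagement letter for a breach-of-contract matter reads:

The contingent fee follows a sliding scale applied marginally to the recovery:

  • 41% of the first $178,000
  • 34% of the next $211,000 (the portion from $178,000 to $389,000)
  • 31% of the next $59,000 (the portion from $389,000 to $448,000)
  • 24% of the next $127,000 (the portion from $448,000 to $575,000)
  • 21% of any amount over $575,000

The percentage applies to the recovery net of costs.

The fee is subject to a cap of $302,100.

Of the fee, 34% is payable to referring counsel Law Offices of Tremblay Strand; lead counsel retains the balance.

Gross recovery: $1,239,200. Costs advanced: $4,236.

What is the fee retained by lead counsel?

$199,386.00

Fee base (net of costs): $1,239,200 − $4,236 = $1,234,964
First $178,000 at 41% = $72,980.00
Next $211,000 at 34% = $71,740.00
Next $59,000 at 31% = $18,290.00
Next $127,000 at 24% = $30,480.00
Remaining $659,964 at 21% = $138,592.44
Fee: $72,980.00 + $71,740.00 + $18,290.00 + $30,480.00 + $138,592.44 = $332,082.44
$332,082.44 exceeds the $302,100 cap, so the fee is capped at $302,100.00.
Referral share: 34% of $302,100.00 = $102,714.00; lead counsel retains $302,100.00 − $102,714.00 = $199,386.00.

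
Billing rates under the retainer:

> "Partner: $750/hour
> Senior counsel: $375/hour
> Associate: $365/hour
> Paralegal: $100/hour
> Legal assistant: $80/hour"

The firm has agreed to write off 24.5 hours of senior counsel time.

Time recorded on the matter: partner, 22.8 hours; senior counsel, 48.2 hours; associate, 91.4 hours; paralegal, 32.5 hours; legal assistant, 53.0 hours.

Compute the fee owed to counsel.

$66,838.50

Partner: 22.8 × $750 = $17,100.00
Senior counsel: 48.2 × $375 = $18,075.00
Associate: 91.4 × $365 = $33,361.00
Paralegal: 32.5 × $100 = $3,250.00
Legal assistant: 53.0 × $80 = $4,240.00
Subtotal: $76,026.00
Write-off: 24.5 × $375 = $9,187.50
Total: $76,026.00 − $9,187.50 = $66,838.50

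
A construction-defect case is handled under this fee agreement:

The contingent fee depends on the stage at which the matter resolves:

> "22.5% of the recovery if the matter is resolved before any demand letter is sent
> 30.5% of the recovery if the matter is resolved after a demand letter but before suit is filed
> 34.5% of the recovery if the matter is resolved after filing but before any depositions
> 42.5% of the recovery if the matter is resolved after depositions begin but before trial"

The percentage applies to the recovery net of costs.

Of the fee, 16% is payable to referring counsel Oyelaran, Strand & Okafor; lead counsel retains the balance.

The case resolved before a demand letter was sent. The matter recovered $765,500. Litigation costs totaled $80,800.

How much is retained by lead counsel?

$129,408.30

Fee base (net of costs): $765,500 − $80,800 = $684,700
The matter resolved before a demand letter was sent, so the 22.5% rate applies.
$684,700 × 22.5% = $154,057.50
Referral share: 16% of $154,057.50 = $24,649.20; lead counsel retains $154,057.50 − $24,649.20 = $129,408.30.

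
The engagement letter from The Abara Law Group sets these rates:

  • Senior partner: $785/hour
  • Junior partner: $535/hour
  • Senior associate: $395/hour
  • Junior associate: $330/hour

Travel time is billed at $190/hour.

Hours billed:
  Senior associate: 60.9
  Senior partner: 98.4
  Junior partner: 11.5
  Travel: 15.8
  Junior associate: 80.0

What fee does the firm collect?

Senior partner: 98.4 × $785 = $77,244.00
Junior partner: 11.5 × $535 = $6,152.50
Senior associate: 60.9 × $395 = $24,055.50
Junior associate: 80.0 × $330 = $26,400.00
Subtotal: $77,244.00 + $6,152.50 + $24,055.50 + $26,400.00 = $133,852.00
Travel: 15.8 × $190 = $3,002.00
Total: $133,852.00 + $3,002.00 = $136,854.00

$136,854.00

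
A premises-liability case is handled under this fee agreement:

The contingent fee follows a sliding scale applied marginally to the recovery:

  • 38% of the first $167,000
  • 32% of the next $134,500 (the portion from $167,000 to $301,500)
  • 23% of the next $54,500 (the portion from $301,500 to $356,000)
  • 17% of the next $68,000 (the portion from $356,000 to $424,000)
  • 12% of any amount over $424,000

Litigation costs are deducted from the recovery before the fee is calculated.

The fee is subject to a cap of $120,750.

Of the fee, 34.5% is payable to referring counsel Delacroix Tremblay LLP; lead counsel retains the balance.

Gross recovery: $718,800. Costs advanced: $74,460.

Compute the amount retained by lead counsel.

Fee base (net of costs): $718,800 − $74,460 = $644,340
First $167,000 at 38% = $63,460.00
Next $134,500 at 32% = $43,040.00
Next $54,500 at 23% = $12,535.00
Next $68,000 at 17% = $11,560.00
Remaining $220,340 at 12% = $26,440.80
Fee: $63,460.00 + $43,040.00 + $12,535.00 + $11,560.00 + $26,440.80 = $157,035.80
$157,035.80 exceeds the $120,750 cap, so the fee is capped at $120,750.00.
Referral share: 34.5% of $120,750.00 = $41,658.75; lead counsel retains $120,750.00 − $41,658.75 = $79,091.25.

$79,091.25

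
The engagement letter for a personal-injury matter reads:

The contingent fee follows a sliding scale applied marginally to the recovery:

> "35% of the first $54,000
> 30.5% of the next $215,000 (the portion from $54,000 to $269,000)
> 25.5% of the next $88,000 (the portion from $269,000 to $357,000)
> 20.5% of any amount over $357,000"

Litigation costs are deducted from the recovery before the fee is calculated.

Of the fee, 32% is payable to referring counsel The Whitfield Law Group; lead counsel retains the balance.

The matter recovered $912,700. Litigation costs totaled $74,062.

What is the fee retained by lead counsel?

Fee base (net of costs): $912,700 − $74,062 = $838,638
First $54,000 at 35% = $18,900.00
Next $215,000 at 30.5% = $65,575.00
Next $88,000 at 25.5% = $22,440.00
Remaining $481,638 at 20.5% = $98,735.79
Fee: $18,900.00 + $65,575.00 + $22,440.00 + $98,735.79 = $205,650.79
Referral share: 32% of $205,650.79 = $65,808.25; lead counsel retains $205,650.79 − $65,808.25 = $139,842.54.

$139,842.54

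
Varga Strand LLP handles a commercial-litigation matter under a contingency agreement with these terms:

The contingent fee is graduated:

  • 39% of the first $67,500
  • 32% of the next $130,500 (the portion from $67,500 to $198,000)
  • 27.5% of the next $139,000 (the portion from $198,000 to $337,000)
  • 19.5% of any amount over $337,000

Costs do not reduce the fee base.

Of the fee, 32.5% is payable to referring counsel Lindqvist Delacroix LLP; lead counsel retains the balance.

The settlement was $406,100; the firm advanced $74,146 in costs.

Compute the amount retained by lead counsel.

$80,854.54

Fee base is the gross recovery, $406,100; costs are reimbursed separately.
First $67,500 at 39% = $26,325.00
Next $130,500 at 32% = $41,760.00
Next $139,000 at 27.5% = $38,225.00
Remaining $69,100 at 19.5% = $13,474.50
Fee: $26,325.00 + $41,760.00 + $38,225.00 + $13,474.50 = $119,784.50
Referral share: 32.5% of $119,784.50 = $38,929.96; lead counsel retains $119,784.50 − $38,929.96 = $80,854.54.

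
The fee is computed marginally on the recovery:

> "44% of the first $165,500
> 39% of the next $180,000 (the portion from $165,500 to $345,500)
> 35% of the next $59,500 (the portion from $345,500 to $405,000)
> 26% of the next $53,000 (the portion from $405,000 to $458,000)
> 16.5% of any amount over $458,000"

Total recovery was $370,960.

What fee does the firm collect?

First $165,500 at 44% = $72,820.00
Next $180,000 at 39% = $70,200.00
Remaining $25,460 at 35% = $8,911.00
Fee: $72,820.00 + $70,200.00 + $8,911.00 = $151,931.00

$151,931.00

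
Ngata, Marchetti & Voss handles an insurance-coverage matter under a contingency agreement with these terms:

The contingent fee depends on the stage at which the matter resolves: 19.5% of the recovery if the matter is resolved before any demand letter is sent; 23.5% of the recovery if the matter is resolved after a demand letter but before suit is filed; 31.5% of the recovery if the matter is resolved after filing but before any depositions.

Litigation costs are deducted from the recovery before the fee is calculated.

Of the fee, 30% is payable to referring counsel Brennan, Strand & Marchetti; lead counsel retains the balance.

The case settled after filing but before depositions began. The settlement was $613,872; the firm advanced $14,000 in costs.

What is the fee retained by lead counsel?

Fee base (net of costs): $613,872 − $14,000 = $599,872
The matter settled after filing but before depositions began, so the 31.5% rate applies.
$599,872 × 31.5% = $188,959.68
Referral share: 30% of $188,959.68 = $56,687.90; lead counsel retains $188,959.68 − $56,687.90 = $132,271.78.

$132,271.78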